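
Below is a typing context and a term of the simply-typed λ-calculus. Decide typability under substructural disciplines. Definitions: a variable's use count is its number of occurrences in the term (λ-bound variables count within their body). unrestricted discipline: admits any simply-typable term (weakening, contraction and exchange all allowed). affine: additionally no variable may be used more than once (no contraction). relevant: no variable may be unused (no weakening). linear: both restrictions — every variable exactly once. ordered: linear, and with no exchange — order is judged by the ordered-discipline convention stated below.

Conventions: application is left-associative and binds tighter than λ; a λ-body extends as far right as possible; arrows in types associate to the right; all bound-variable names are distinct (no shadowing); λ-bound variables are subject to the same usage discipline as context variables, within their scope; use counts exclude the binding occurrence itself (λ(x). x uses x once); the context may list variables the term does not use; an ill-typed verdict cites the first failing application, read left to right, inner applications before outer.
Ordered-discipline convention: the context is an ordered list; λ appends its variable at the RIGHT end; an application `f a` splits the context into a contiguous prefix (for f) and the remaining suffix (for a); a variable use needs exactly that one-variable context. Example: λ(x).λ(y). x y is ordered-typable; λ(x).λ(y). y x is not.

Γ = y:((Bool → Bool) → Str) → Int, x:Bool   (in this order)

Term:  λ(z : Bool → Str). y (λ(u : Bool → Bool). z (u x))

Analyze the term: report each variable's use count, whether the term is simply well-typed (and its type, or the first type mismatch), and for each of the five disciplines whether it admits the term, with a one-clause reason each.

use counts: y ×1, x ×1, z (bound) ×1, u (bound) ×1
order of uses: y, z, u, x
typing: well-typed — term : (Bool → Str) → Int
ordered: ✗, needs exchange: uses follow y, z, u, x
linear: ✓, y, x, z, u: one use apiece
affine: ✓, at most one use each (y, x, z, u)
relevant: ✓, none of y, x, z, u goes unused
unrestricted: ✓, well-typed at (Bool → Str) → Int; no restrictions here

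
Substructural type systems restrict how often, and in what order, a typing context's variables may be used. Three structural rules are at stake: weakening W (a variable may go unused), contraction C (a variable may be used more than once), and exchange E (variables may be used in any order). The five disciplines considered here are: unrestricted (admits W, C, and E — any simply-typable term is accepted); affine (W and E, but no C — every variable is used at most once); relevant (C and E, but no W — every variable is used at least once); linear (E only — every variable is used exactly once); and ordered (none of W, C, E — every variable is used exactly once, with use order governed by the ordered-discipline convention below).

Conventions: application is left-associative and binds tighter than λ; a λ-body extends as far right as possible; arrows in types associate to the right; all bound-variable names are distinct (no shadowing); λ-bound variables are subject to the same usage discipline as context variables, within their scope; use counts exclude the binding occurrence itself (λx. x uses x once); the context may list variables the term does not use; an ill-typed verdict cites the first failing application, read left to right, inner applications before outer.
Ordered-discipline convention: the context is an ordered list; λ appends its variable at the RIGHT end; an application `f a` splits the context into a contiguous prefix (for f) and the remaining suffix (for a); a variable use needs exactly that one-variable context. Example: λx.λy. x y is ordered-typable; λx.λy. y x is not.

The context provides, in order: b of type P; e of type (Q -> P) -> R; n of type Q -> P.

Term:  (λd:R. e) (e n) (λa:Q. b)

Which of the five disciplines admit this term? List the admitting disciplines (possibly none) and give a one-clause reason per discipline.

admitted by: unrestricted
variable uses: b ×1; e ×2; n ×1; d (λ-bound) ×0; a (λ-bound) ×0
left-to-right use order: e, e, n, b
typing: ✓ — R
ordered: ✗ — e ×2 used more than once (contraction); d, a left unused
linear: ✗ — e ×2 used more than once (contraction); d, a left unused
affine: ✗ — e ×2 used more than once (contraction)
relevant: ✗ — d, a left unused
unrestricted: ✓ — type-checks (R) and nothing is barred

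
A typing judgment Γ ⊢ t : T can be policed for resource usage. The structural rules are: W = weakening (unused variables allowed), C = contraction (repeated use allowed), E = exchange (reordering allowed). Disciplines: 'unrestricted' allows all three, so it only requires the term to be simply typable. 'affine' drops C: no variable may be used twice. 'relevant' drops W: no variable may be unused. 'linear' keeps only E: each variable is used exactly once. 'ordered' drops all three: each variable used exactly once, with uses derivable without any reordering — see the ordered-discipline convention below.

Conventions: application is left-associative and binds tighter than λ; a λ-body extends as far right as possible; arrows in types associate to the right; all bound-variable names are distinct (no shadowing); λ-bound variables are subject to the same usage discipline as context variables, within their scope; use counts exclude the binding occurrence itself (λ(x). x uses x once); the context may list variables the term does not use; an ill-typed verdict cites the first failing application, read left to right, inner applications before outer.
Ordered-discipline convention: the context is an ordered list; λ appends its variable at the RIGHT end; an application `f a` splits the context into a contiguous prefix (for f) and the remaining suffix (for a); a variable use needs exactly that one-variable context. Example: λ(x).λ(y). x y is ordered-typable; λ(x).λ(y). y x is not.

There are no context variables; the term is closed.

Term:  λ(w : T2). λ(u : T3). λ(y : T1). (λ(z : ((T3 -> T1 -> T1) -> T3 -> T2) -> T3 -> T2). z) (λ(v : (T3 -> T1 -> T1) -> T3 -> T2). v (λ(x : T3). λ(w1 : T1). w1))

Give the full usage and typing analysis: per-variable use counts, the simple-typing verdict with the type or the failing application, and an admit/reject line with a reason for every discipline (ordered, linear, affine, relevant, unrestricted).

use counts: w (λ-bound): 0×; u (λ-bound): 0×; y (λ-bound): 0×; z (λ-bound): 1×; v (λ-bound): 1×; x (λ-bound): 0×; w1 (λ-bound): 1×
order of uses: z, v, w1
typing: the term checks, with type T2 -> T3 -> T1 -> ((T3 -> T1 -> T1) -> T3 -> T2) -> T3 -> T2
ordered ✗ (w, u, y, x left unused)
linear ✗ (w, u, y, x left unused)
affine ✓ (at most one use each (w, u, y, z, v, x, w1))
relevant ✗ (w, u, y, x left unused)
unrestricted ✓ (typability at T2 -> T3 -> T1 -> ((T3 -> T1 -> T1) -> T3 -> T2) -> T3 -> T2 is all that's needed)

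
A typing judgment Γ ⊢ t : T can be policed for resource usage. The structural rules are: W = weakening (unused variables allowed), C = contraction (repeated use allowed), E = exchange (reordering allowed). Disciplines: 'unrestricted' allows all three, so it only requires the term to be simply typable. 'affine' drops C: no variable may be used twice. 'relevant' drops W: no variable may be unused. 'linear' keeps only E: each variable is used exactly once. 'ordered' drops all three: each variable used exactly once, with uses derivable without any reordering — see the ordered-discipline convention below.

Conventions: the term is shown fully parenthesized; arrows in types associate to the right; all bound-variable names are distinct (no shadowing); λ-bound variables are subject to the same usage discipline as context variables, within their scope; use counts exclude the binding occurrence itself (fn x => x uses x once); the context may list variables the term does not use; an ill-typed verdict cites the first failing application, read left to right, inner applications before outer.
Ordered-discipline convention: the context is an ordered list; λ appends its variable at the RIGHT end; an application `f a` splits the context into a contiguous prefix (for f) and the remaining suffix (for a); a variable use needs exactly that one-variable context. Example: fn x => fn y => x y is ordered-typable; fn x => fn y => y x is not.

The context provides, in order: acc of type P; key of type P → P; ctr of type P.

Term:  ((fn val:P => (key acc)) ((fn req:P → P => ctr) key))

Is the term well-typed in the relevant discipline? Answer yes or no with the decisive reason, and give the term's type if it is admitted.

no — val, req never used (weakening)
use counts: acc: 1×, key: 2×, ctr: 1×, val (bound): 0×, req (bound): 0×
uses in reading order: key, acc, ctr, key
typing: well-typed at P
per-discipline verdicts: ordered ✗, linear ✗, affine ✗, relevant ✗, unrestricted ✓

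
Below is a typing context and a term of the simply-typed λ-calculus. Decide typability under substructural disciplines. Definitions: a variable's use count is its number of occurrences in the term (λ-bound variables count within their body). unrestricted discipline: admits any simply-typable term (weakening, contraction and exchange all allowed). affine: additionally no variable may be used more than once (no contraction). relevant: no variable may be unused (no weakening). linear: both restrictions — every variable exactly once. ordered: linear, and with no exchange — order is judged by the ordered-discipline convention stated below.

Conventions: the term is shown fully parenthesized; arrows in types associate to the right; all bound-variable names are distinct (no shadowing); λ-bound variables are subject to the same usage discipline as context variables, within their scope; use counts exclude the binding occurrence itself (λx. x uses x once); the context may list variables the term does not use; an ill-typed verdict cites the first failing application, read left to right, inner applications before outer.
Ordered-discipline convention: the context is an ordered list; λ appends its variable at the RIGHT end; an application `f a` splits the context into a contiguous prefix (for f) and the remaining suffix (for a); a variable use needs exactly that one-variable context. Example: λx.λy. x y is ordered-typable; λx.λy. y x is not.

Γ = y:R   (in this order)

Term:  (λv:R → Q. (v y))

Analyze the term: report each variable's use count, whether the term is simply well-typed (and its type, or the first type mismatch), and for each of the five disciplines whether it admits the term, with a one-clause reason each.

use counts: y: 1; v (bound): 1
left-to-right use order: v, y
typing: well-typed at (R → Q) → Q
ordered: ✗ — no contiguous prefix/suffix split fits v, y
linear: ✓ — single use per variable (y, v)
affine: ✓ — none of y, v used more than once
relevant: ✓ — at least one use each (y, v)
unrestricted: ✓ — typability at (R → Q) → Q is all that's needed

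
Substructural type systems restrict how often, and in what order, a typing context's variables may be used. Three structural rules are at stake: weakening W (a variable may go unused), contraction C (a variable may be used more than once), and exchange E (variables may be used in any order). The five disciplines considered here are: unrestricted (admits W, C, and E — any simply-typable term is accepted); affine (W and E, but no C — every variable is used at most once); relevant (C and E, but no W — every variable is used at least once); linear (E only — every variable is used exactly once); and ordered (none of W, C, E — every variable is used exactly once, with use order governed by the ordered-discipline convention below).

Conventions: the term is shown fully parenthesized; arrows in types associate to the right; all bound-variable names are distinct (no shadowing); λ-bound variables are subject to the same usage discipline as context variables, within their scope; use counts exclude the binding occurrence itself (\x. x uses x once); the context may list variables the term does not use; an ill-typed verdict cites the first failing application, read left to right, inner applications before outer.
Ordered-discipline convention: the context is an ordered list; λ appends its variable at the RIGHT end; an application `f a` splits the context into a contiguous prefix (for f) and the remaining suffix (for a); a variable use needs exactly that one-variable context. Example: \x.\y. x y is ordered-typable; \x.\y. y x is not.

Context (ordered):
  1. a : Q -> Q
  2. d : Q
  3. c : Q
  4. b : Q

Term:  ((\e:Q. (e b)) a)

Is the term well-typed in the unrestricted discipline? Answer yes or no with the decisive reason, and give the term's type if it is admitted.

no — fails simple typing
usage: a: 1×, d: 0×, c: 0×, b: 1×, e (bound): 1×
left-to-right use order: e, b, a
typing: ill-typed: applying a non-function (Q)
all disciplines: ordered ✗, linear ✗, affine ✗, relevant ✗, unrestricted ✗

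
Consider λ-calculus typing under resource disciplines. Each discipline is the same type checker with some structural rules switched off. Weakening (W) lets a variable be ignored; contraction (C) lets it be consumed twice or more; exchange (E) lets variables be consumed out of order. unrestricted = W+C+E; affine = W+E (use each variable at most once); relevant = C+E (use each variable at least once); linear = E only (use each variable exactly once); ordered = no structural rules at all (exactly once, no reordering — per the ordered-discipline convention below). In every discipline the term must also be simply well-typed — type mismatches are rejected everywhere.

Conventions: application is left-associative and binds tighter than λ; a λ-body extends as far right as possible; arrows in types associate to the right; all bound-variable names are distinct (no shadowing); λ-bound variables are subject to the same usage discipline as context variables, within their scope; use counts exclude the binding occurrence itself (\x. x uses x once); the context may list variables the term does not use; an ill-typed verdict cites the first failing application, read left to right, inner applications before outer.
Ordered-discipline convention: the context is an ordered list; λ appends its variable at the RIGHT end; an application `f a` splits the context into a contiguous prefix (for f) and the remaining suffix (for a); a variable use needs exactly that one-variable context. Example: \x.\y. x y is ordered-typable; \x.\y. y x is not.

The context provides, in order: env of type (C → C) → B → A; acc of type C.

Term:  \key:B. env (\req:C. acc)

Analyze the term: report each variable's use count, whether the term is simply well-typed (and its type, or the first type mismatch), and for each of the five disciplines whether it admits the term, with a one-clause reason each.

usage: env ×1, acc ×1, key (λ-bound) ×0, req (λ-bound) ×0
order of uses: env, acc
typing: well-typed at B → B → A
ordered: ✗, unused: key, req — weakening required
linear: ✗, unused: key, req — weakening required
affine: ✓, env, acc, key, req: no repeats, contraction unneeded
relevant: ✗, unused: key, req — weakening required
unrestricted: ✓, type-checks (B → B → A) and nothing is barred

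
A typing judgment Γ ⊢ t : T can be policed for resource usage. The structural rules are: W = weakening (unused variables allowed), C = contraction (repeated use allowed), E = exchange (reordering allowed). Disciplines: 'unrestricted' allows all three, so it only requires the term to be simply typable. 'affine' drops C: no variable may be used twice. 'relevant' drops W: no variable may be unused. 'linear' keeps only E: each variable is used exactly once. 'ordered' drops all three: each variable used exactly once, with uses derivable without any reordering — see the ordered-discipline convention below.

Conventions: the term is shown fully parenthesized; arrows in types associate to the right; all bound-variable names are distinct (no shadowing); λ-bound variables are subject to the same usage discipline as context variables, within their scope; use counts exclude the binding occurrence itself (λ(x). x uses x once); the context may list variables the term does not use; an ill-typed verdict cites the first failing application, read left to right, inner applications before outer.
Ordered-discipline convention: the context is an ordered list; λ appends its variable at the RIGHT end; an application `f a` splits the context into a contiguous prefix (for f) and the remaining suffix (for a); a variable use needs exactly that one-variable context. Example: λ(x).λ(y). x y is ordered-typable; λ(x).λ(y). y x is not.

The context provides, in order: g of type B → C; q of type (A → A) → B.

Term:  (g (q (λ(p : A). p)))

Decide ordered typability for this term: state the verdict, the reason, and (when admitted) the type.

yes — one use each (g, q, p); ordered split holds; term : C
usage: g ×1; q ×1; p (λ-bound) ×1
left-to-right use order: g, q, p
typing: the term checks, with type C
across the five disciplines: ordered ✓, linear ✓, affine ✓, relevant ✓, unrestricted ✓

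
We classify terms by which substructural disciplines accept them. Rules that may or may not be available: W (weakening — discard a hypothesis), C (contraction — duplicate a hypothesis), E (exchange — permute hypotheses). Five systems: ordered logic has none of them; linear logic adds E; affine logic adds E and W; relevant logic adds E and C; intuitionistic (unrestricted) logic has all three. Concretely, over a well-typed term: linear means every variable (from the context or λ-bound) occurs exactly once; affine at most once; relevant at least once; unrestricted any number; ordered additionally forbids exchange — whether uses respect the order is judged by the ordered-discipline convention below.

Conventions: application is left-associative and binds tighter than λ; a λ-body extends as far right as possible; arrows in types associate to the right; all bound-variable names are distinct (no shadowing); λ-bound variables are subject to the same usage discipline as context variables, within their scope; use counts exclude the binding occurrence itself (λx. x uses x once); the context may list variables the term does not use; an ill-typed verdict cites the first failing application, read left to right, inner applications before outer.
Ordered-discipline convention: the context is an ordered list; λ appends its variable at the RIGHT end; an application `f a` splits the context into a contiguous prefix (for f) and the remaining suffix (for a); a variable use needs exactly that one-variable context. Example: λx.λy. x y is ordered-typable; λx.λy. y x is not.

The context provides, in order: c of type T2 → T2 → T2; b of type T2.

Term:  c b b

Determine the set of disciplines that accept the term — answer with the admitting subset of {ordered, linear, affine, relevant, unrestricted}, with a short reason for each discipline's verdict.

admitted in: relevant, unrestricted
use counts: c: 1×, b: 2×
left-to-right use order: c, b, b
typing: ✓ — T2
ordered: ✗, repeated use of b ×2
linear: ✗, repeated use of b ×2
affine: ✗, repeated use of b ×2
relevant: ✓, at least one use each (c, b)
unrestricted: ✓, type-checks (T2) and nothing is barred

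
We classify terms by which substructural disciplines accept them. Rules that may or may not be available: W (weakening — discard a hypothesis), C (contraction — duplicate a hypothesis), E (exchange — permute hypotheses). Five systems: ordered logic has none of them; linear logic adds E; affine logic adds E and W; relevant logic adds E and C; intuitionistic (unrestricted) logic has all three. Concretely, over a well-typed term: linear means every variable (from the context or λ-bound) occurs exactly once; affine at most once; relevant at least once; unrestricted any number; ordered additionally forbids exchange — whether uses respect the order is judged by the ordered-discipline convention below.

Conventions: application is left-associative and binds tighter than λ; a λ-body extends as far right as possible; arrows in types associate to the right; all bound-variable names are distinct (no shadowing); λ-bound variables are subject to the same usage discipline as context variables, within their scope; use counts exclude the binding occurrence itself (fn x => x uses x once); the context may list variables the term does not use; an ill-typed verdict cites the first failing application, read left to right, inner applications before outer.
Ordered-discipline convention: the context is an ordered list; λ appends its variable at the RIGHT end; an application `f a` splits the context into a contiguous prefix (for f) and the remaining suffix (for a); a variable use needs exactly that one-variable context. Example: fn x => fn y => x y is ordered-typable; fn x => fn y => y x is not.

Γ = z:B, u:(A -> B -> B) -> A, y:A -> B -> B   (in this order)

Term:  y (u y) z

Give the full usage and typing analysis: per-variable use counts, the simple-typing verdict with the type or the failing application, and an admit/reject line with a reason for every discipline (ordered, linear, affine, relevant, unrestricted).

use counts: z: 1, u: 1, y: 2
order of uses: y, u, y, z
typing: ✓ — B
ordered: ✗, y ×2 used more than once (contraction)
linear: ✗, y ×2 used more than once (contraction)
affine: ✗, y ×2 used more than once (contraction)
relevant: ✓, every one of z, u, y appears
unrestricted: ✓, type-checks (B) and nothing is barred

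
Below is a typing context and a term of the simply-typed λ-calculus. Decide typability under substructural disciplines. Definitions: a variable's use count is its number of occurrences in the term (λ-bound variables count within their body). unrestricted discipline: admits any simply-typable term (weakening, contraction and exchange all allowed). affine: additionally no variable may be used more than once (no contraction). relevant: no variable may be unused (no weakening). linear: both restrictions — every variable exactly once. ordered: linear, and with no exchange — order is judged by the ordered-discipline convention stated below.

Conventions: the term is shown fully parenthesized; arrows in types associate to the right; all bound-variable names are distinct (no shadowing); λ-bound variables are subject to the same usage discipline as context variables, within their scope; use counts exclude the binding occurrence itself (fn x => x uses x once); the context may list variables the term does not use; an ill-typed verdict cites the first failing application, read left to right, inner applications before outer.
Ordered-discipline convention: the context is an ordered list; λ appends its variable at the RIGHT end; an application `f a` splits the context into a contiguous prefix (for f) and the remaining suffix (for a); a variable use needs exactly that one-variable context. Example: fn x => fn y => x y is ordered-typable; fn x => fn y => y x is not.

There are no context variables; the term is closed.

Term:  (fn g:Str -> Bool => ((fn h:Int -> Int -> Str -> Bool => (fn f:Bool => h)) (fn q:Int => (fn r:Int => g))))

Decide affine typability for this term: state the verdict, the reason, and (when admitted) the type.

yes — none of g, h, f, q, r used more than once; term : (Str -> Bool) -> Bool -> Int -> Int -> Str -> Bool
variable uses: g [bound] ×1, h [bound] ×1, f [bound] ×0, q [bound] ×0, r [bound] ×0
use order (left to right): h, g
typing: well-typed at (Str -> Bool) -> Bool -> Int -> Int -> Str -> Bool
all disciplines: ordered ✗; linear ✗; affine ✓; relevant ✗; unrestricted ✓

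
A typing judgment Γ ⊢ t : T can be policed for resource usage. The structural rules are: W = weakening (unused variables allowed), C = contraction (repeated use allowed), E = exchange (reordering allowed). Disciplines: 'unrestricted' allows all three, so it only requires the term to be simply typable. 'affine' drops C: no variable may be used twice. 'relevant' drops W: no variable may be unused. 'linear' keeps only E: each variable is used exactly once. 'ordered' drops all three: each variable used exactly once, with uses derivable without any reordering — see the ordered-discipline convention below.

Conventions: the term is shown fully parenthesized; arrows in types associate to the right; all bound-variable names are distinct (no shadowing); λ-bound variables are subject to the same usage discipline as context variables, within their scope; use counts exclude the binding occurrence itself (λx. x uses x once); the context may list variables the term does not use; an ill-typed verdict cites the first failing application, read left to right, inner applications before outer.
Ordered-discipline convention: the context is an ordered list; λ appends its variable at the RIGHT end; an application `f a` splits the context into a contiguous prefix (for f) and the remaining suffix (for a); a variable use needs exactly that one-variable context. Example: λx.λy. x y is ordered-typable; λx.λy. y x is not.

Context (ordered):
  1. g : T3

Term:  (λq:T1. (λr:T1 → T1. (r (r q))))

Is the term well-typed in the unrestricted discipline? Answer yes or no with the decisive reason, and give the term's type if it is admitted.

yes — type-checks (T1 → (T1 → T1) → T1) and nothing is barred; term : T1 → (T1 → T1) → T1
usage: g: 0, q (λ-bound): 1, r (λ-bound): 2
order of uses: r, r, q
typing: well-typed at T1 → (T1 → T1) → T1
across the five disciplines: ordered ✗; linear ✗; affine ✗; relevant ✗; unrestricted ✓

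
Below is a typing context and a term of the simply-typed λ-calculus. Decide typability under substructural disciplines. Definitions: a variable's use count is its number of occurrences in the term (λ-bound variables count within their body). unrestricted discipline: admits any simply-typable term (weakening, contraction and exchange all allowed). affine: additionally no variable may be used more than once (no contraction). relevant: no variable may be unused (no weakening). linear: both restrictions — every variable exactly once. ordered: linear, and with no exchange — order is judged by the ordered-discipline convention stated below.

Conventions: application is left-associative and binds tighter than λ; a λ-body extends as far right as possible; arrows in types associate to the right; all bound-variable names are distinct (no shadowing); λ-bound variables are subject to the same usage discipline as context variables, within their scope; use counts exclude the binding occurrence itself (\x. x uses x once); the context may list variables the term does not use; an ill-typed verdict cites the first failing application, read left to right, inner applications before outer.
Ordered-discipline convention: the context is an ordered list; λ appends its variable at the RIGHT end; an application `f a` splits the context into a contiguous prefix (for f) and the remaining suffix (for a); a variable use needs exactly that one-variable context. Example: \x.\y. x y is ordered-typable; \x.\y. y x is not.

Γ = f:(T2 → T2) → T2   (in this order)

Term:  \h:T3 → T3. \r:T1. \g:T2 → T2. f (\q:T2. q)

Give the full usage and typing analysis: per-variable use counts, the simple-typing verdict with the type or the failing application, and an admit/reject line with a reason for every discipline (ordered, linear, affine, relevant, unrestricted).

use counts: f=1, h [bound]=0, r [bound]=0, g [bound]=0, q [bound]=1
order of uses: f, q
typing: ✓ — (T3 → T3) → T1 → (T2 → T2) → T2
ordered: ✗, needs weakening: h, r, g unused
linear: ✗, needs weakening: h, r, g unused
affine: ✓, f, h, r, g, q: no repeats, contraction unneeded
relevant: ✗, needs weakening: h, r, g unused
unrestricted: ✓, simply typable at (T3 → T3) → T1 → (T2 → T2) → T2; W, C, E all held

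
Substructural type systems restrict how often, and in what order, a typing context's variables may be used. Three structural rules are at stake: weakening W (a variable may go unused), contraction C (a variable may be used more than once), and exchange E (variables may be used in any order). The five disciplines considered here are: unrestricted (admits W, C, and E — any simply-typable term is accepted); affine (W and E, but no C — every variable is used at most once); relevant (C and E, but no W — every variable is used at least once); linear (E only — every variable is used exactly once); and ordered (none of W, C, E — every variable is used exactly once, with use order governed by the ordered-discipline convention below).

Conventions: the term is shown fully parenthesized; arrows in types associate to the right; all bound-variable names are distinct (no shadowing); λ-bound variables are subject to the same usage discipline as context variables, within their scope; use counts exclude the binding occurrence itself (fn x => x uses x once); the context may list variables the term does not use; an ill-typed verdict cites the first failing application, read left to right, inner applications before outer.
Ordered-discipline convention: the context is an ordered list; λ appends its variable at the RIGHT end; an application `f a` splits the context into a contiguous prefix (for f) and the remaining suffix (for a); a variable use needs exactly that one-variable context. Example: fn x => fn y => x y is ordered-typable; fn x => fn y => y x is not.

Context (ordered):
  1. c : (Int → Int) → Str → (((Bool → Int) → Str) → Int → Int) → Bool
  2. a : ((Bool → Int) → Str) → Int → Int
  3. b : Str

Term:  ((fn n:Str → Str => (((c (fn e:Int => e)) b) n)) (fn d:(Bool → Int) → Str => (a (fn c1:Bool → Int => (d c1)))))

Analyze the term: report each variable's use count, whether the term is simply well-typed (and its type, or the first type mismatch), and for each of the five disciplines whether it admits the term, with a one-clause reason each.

use counts: c=1; a=1; b=1; n (λ-bound)=1; e (λ-bound)=1; d (λ-bound)=1; c1 (λ-bound)=1
order of uses: c, e, b, n, a, d, c1
typing: ill-typed: an application expects ((Bool → Int) → Str) → Int → Int but receives Str → Str
ordered: ✗ — the type mismatch rejects it
linear: ✗ — not simply typable
affine: ✗ — fails simple typing
relevant: ✗ — a type mismatch blocks all five
unrestricted: ✗ — the type mismatch rejects it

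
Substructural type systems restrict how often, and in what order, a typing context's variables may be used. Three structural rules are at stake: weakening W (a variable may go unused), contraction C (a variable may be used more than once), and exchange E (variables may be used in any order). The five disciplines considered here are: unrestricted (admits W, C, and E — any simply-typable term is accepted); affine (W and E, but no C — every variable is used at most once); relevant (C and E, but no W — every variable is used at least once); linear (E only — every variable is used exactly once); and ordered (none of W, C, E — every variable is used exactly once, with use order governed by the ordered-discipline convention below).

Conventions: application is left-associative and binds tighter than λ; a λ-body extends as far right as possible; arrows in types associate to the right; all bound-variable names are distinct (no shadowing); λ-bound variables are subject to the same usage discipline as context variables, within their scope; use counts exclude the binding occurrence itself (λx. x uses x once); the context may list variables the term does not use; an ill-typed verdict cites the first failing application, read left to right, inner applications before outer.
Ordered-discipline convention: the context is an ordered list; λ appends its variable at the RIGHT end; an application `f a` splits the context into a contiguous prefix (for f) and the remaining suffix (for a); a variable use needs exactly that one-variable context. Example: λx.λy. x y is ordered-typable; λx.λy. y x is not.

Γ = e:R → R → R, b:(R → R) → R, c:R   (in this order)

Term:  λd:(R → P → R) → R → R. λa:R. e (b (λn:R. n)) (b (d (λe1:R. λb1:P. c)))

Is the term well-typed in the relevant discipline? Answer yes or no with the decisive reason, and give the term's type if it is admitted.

no — needs weakening: a, e1, b1 unused
use counts: e: 1×, b: 2×, c: 1×, d [bound]: 1×, a [bound]: 0×, n [bound]: 1×, e1 [bound]: 0×, b1 [bound]: 0×
uses in reading order: e, b, n, b, d, c
typing: well-typed at ((R → P → R) → R → R) → R → R
summary: ordered ✗; linear ✗; affine ✗; relevant ✗; unrestricted ✓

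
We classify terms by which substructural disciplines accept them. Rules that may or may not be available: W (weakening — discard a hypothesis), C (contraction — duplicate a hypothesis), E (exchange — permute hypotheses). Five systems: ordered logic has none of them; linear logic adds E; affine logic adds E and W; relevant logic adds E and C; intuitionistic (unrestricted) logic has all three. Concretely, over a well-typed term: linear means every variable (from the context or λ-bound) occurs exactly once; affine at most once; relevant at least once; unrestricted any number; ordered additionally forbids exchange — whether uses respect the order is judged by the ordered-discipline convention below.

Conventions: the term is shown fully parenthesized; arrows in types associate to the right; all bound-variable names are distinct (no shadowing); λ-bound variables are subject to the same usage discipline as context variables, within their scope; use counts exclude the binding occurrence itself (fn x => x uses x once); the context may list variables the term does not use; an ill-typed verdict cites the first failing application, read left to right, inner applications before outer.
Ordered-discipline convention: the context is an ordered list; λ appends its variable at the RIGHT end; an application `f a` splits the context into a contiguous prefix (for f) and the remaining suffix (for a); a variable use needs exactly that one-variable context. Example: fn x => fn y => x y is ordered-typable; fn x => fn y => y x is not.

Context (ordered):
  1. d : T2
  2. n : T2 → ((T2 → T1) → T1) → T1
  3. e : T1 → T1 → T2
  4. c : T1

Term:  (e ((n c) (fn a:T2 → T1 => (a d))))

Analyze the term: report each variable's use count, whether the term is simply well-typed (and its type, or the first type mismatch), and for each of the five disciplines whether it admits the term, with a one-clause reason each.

variable uses: d: 1×, n: 1×, e: 1×, c: 1×, a [bound]: 1×
order of uses: e, n, c, a, d
typing: ill-typed: an argument T1 mismatches the expected T2
ordered: ✗, not simply typable
linear: ✗, fails simple typing
affine: ✗, a type mismatch blocks all five
relevant: ✗, the type mismatch rejects it
unrestricted: ✗, not simply typable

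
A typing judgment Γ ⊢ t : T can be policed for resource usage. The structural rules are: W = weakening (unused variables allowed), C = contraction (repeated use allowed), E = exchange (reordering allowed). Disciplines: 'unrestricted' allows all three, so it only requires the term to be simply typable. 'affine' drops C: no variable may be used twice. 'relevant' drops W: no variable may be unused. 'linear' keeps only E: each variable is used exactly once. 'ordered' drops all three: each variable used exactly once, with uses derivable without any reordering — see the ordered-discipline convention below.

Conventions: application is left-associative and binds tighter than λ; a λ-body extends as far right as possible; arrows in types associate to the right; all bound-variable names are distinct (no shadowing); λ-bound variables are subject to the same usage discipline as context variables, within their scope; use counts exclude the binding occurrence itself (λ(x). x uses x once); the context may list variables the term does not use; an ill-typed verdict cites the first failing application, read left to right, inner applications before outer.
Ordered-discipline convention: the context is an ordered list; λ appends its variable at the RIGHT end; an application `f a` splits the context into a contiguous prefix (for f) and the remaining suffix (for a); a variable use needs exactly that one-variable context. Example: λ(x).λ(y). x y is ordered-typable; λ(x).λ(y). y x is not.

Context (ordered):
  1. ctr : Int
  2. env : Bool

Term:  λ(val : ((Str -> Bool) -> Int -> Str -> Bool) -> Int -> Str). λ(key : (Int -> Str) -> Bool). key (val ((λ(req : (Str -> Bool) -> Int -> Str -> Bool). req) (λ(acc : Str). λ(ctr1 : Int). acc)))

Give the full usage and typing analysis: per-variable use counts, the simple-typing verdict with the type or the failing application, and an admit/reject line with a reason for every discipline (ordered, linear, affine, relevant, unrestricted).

counts: ctr: 0×; env: 0×; val (λ-bound): 1×; key (λ-bound): 1×; req (λ-bound): 1×; acc (λ-bound): 1×; ctr1 (λ-bound): 0×
use order (left to right): key, val, req, acc
typing: ill-typed: an argument Str -> Int -> Str mismatches the expected (Str -> Bool) -> Int -> Str -> Bool
ordered ✗ (a type mismatch blocks all five)
linear ✗ (the type mismatch rejects it)
affine ✗ (not simply typable)
relevant ✗ (fails simple typing)
unrestricted ✗ (a type mismatch blocks all five)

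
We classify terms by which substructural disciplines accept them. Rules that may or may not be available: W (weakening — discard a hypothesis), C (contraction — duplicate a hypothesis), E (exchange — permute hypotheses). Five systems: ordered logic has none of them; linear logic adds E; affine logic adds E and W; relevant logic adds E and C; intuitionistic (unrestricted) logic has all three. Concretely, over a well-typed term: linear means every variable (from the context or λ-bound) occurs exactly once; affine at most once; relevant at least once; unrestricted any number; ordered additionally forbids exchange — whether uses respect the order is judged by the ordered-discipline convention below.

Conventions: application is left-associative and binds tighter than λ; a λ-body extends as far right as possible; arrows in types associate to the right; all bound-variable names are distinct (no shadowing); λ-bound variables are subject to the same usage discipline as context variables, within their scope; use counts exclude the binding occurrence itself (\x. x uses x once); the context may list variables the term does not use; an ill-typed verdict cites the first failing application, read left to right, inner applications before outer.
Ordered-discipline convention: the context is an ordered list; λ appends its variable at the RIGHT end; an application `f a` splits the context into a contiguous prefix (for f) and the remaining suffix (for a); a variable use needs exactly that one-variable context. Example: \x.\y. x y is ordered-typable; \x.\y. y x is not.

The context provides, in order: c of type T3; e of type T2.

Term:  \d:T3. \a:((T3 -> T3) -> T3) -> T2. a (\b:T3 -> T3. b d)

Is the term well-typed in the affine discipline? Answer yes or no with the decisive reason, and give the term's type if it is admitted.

yes — c, e, d, a, b: no repeats, contraction unneeded; term : T3 -> (((T3 -> T3) -> T3) -> T2) -> T2
variable uses: c=0; e=0; d (bound)=1; a (bound)=1; b (bound)=1
order of uses: a, b, d
typing: ✓ — T3 -> (((T3 -> T3) -> T3) -> T2) -> T2
per-discipline verdicts: ordered ✗, linear ✗, affine ✓, relevant ✗, unrestricted ✓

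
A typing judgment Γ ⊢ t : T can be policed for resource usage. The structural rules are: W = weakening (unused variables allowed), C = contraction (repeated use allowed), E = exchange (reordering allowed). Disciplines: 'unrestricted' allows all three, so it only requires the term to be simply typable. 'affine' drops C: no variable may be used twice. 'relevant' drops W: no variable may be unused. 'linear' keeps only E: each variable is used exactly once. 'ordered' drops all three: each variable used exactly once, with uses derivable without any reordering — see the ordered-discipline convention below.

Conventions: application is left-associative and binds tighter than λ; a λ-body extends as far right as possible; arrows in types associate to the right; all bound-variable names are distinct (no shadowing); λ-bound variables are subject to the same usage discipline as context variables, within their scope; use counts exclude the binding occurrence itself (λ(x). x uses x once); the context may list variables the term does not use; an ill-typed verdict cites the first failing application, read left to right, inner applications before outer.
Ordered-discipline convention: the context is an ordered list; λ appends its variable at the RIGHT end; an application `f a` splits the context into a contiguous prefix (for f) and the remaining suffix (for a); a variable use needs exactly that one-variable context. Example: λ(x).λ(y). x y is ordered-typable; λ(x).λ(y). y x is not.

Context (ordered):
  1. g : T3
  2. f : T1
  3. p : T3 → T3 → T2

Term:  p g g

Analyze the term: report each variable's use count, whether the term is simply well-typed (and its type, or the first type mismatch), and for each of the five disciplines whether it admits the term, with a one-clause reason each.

variable uses: g=2, f=0, p=1
order of uses: p, g, g
typing: well-typed at T2
ordered: ✗, uses contraction: g ×2; needs weakening: f unused
linear: ✗, uses contraction: g ×2; needs weakening: f unused
affine: ✗, uses contraction: g ×2
relevant: ✗, needs weakening: f unused
unrestricted: ✓, type-checks (T2) and nothing is barred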